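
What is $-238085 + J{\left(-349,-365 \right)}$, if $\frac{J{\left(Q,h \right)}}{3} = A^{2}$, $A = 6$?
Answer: $-237977$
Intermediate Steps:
$J{\left(Q,h \right)} = 108$ ($J{\left(Q,h \right)} = 3 \cdot 6^{2} = 3 \cdot 36 = 108$)
$-238085 + J{\left(-349,-365 \right)} = -238085 + 108 = -237977$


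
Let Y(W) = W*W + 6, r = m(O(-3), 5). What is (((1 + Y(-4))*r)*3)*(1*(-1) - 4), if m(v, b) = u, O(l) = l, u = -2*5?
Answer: 3450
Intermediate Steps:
u = -10
m(v, b) = -10
r = -10
Y(W) = 6 + W² (Y(W) = W² + 6 = 6 + W²)
(((1 + Y(-4))*r)*3)*(1*(-1) - 4) = (((1 + (6 + (-4)²))*(-10))*3)*(1*(-1) - 4) = (((1 + (6 + 16))*(-10))*3)*(-1 - 4) = (((1 + 22)*(-10))*3)*(-5) = ((23*(-10))*3)*(-5) = -230*3*(-5) = -690*(-5) = 3450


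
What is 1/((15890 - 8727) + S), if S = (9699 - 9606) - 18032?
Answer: -1/10776 ≈ -9.2799e-5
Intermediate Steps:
S = -17939 (S = 93 - 18032 = -17939)
1/((15890 - 8727) + S) = 1/((15890 - 8727) - 17939) = 1/(7163 - 17939) = 1/(-10776) = -1/10776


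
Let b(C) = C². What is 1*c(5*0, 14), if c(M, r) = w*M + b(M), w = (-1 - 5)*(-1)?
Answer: 0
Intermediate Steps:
w = 6 (w = -6*(-1) = 6)
c(M, r) = M² + 6*M (c(M, r) = 6*M + M² = M² + 6*M)
1*c(5*0, 14) = 1*((5*0)*(6 + 5*0)) = 1*(0*(6 + 0)) = 1*(0*6) = 1*0 = 0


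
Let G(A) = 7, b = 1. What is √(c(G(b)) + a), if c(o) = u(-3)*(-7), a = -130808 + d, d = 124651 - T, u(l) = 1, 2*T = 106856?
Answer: 2*I*√14898 ≈ 244.11*I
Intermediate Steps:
T = 53428 (T = (½)*106856 = 53428)
d = 71223 (d = 124651 - 1*53428 = 124651 - 53428 = 71223)
a = -59585 (a = -130808 + 71223 = -59585)
c(o) = -7 (c(o) = 1*(-7) = -7)
√(c(G(b)) + a) = √(-7 - 59585) = √(-59592) = 2*I*√14898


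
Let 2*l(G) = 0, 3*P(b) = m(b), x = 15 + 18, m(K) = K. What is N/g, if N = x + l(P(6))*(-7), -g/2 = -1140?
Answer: 11/760 ≈ 0.014474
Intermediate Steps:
x = 33
P(b) = b/3
l(G) = 0 (l(G) = (½)*0 = 0)
g = 2280 (g = -2*(-1140) = 2280)
N = 33 (N = 33 + 0*(-7) = 33 + 0 = 33)
N/g = 33/2280 = 33*(1/2280) = 11/760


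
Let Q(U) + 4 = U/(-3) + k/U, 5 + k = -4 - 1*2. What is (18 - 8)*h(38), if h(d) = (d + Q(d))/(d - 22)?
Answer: 11995/912 ≈ 13.152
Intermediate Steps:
k = -11 (k = -5 + (-4 - 1*2) = -5 + (-4 - 2) = -5 - 6 = -11)
Q(U) = -4 - 11/U - U/3 (Q(U) = -4 + (U/(-3) - 11/U) = -4 + (U*(-1/3) - 11/U) = -4 + (-U/3 - 11/U) = -4 + (-11/U - U/3) = -4 - 11/U - U/3)
h(d) = (-4 - 11/d + 2*d/3)/(-22 + d) (h(d) = (d + (-4 - 11/d - d/3))/(d - 22) = (-4 - 11/d + 2*d/3)/(-22 + d))
(18 - 8)*h(38) = (18 - 8)*((1/3)*(-33 - 2*38*(6 - 1*38))/(38*(-22 + 38))) = 10*((1/3)*(1/38)*(-33 - 2*38*(6 - 38))/16) = 10*((1/3)*(1/38)*(1/16)*(-33 - 2*38*(-32))) = 10*((1/3)*(1/38)*(1/16)*(-33 + 2432)) = 10*((1/3)*(1/38)*(1/16)*2399) = 10*(2399/1824) = 11995/912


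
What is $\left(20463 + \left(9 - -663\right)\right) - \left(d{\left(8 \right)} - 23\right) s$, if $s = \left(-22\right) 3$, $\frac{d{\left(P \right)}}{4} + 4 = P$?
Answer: $20673$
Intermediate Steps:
$d{\left(P \right)} = -16 + 4 P$
$s = -66$
$\left(20463 + \left(9 - -663\right)\right) - \left(d{\left(8 \right)} - 23\right) s = \left(20463 + \left(9 - -663\right)\right) - \left(\left(-16 + 4 \cdot 8\right) - 23\right) \left(-66\right) = \left(20463 + \left(9 + 663\right)\right) - \left(\left(-16 + 32\right) - 23\right) \left(-66\right) = \left(20463 + 672\right) - \left(16 - 23\right) \left(-66\right) = 21135 - \left(-7\right) \left(-66\right) = 21135 - 462 = 20673$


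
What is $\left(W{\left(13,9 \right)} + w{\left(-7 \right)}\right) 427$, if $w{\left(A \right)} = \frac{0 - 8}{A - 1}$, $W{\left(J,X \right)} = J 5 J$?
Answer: $361242$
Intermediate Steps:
$W{\left(J,X \right)} = 5 J^{2}$ ($W{\left(J,X \right)} = 5 J J = 5 J^{2}$)
$w{\left(A \right)} = - \frac{8}{-1 + A}$
$\left(W{\left(13,9 \right)} + w{\left(-7 \right)}\right) 427 = \left(5 \cdot 13^{2} - \frac{8}{-1 - 7}\right) 427 = \left(5 \cdot 169 - \frac{8}{-8}\right) 427 = \left(845 - -1\right) 427 = \left(845 + 1\right) 427 = 846 \cdot 427 = 361242$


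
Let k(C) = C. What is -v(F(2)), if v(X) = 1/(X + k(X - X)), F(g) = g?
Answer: -1/2 ≈ -0.50000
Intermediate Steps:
v(X) = 1/X (v(X) = 1/(X + (X - X)) = 1/(X + 0) = 1/X)
-v(F(2)) = -1/2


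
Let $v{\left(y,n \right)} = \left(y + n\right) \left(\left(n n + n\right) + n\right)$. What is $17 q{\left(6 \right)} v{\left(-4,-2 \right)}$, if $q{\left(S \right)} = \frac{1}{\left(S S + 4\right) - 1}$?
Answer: $0$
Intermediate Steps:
$v{\left(y,n \right)} = \left(n + y\right) \left(n^{2} + 2 n\right)$ ($v{\left(y,n \right)} = \left(n + y\right) \left(\left(n^{2} + n\right) + n\right) = \left(n + y\right) \left(\left(n + n^{2}\right) + n\right) = \left(n + y\right) \left(n^{2} + 2 n\right)$)
$q{\left(S \right)} = \frac{1}{3 + S^{2}}$ ($q{\left(S \right)} = \frac{1}{\left(S^{2} + 4\right) - 1} = \frac{1}{\left(4 + S^{2}\right) - 1} = \frac{1}{3 + S^{2}}$)
$17 q{\left(6 \right)} v{\left(-4,-2 \right)} = \frac{17}{3 + 6^{2}} \left(- 2 \left(\left(-2\right)^{2} + 2 \left(-2\right) + 2 \left(-4\right) - -8\right)\right) = \frac{17}{3 + 36} \left(- 2 \left(4 - 4 - 8 + 8\right)\right) = \frac{17}{39} \left(\left(-2\right) 0\right) = 17 \cdot \frac{1}{39} \cdot 0 = \frac{17}{39} \cdot 0 = 0$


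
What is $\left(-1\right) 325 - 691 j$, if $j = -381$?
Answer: $262946$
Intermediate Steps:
$\left(-1\right) 325 - 691 j = \left(-1\right) 325 - -263271 = -325 + 263271 = 262946$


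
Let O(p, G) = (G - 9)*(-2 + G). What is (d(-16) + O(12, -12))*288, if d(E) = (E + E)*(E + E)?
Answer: 379584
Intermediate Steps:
d(E) = 4*E² (d(E) = (2*E)*(2*E) = 4*E²)
O(p, G) = (-9 + G)*(-2 + G)
(d(-16) + O(12, -12))*288 = (4*(-16)² + (18 + (-12)² - 11*(-12)))*288 = (4*256 + (18 + 144 + 132))*288 = (1024 + 294)*288 = 1318*288 = 379584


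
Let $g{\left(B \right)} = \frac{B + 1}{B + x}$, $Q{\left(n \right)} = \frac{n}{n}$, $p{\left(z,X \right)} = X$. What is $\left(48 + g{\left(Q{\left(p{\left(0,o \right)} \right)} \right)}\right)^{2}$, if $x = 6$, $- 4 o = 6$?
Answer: $\frac{114244}{49} \approx 2331.5$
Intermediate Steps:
$o = - \frac{3}{2}$ ($o = \left(- \frac{1}{4}\right) 6 = - \frac{3}{2} \approx -1.5$)
$Q{\left(n \right)} = 1$
$g{\left(B \right)} = \frac{1 + B}{6 + B}$ ($g{\left(B \right)} = \frac{B + 1}{B + 6} = \frac{1 + B}{6 + B}$)
$\left(48 + g{\left(Q{\left(p{\left(0,o \right)} \right)} \right)}\right)^{2} = \left(48 + \frac{1 + 1}{6 + 1}\right)^{2} = \left(48 + \frac{1}{7} \cdot 2\right)^{2} = \left(48 + \frac{2}{7}\right)^{2} = \left(\frac{338}{7}\right)^{2} = \frac{114244}{49}$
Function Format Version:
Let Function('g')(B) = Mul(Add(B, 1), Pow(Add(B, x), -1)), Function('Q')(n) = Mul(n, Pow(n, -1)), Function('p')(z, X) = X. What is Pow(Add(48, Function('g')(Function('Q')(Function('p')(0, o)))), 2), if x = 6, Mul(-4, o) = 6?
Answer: Rational(114244, 49) ≈ 2331.5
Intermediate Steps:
o = Rational(-3, 2) (o = Mul(Rational(-1, 4), 6) = Rational(-3, 2) ≈ -1.5000)
Function('Q')(n) = 1
Function('g')(B) = Mul(Pow(Add(6, B), -1), Add(1, B)) (Function('g')(B) = Mul(Add(B, 1), Pow(Add(B, 6), -1)) = Mul(Add(1, B), Pow(Add(6, B), -1)) = Mul(Pow(Add(6, B), -1), Add(1, B)))
Pow(Add(48, Function('g')(Function('Q')(Function('p')(0, o)))), 2) = Pow(Add(48, Mul(Pow(Add(6, 1), -1), Add(1, 1))), 2) = Pow(Add(48, Mul(Pow(7, -1), 2)), 2) = Pow(Add(48, Mul(Rational(1, 7), 2)), 2) = Pow(Add(48, Rational(2, 7)), 2) = Pow(Rational(338, 7), 2) = Rational(114244, 49)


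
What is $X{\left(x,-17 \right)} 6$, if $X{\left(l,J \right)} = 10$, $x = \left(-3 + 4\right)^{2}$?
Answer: $60$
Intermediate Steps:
$x = 1$ ($x = 1^{2} = 1$)
$X{\left(x,-17 \right)} 6 = 10 \cdot 6 = 60$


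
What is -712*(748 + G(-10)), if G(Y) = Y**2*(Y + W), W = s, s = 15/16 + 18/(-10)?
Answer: 240834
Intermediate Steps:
s = -69/80 (s = 15*(1/16) + 18*(-1/10) = 15/16 - 9/5 = -69/80 ≈ -0.86250)
W = -69/80 ≈ -0.86250
G(Y) = Y**2*(-69/80 + Y) (G(Y) = Y**2*(Y - 69/80) = Y**2*(-69/80 + Y))
-712*(748 + G(-10)) = -712*(748 + (-10)**2*(-69/80 - 10)) = -712*(748 + 100*(-869/80)) = -712*(748 - 4345/4) = -712*(-1353/4) = 240834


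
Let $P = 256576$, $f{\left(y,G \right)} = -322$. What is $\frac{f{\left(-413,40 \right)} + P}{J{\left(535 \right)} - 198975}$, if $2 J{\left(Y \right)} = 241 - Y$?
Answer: $- \frac{42709}{33187} \approx -1.2869$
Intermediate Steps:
$J{\left(Y \right)} = \frac{241}{2} - \frac{Y}{2}$ ($J{\left(Y \right)} = \frac{241 - Y}{2} = \frac{241}{2} - \frac{Y}{2}$)
$\frac{f{\left(-413,40 \right)} + P}{J{\left(535 \right)} - 198975} = \frac{-322 + 256576}{\left(\frac{241}{2} - \frac{535}{2}\right) - 198975} = \frac{256254}{\left(\frac{241}{2} - \frac{535}{2}\right) - 198975} = \frac{256254}{-147 - 198975} = \frac{256254}{-199122} = 256254 \left(- \frac{1}{199122}\right) = - \frac{42709}{33187}$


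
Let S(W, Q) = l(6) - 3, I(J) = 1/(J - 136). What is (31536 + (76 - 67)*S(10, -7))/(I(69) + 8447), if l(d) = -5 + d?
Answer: 1055853/282974 ≈ 3.7313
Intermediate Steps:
I(J) = 1/(-136 + J)
S(W, Q) = -2 (S(W, Q) = (-5 + 6) - 3 = 1 - 3 = -2)
(31536 + (76 - 67)*S(10, -7))/(I(69) + 8447) = (31536 + (76 - 67)*(-2))/(1/(-136 + 69) + 8447) = (31536 + 9*(-2))/(1/(-67) + 8447) = (31536 - 18)/(-1/67 + 8447) = 31518/(565948/67) = 31518*(67/565948) = 1055853/282974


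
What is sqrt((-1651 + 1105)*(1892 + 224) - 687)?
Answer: 3*I*sqrt(128447) ≈ 1075.2*I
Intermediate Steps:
sqrt((-1651 + 1105)*(1892 + 224) - 687) = sqrt(-546*2116 - 687) = sqrt(-1155336 - 687) = sqrt(-1156023) = 3*I*sqrt(128447)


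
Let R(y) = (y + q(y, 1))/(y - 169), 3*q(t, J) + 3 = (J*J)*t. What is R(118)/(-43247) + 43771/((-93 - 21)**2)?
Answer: 32181072665/9554646204 ≈ 3.3681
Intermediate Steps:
q(t, J) = -1 + t*J**2/3 (q(t, J) = -1 + ((J*J)*t)/3 = -1 + (J**2*t)/3 = -1 + (t*J**2)/3 = -1 + t*J**2/3)
R(y) = (-1 + 4*y/3)/(-169 + y) (R(y) = (y + (-1 + (1/3)*y*1**2))/(y - 169) = (y + (-1 + (1/3)*y*1))/(-169 + y) = (y + (-1 + y/3))/(-169 + y) = (-1 + 4*y/3)/(-169 + y))
R(118)/(-43247) + 43771/((-93 - 21)**2) = ((-3 + 4*118)/(3*(-169 + 118)))/(-43247) + 43771/((-93 - 21)**2) = ((1/3)*(-3 + 472)/(-51))*(-1/43247) + 43771/((-114)**2) = ((1/3)*(-1/51)*469)*(-1/43247) + 43771/12996 = -469/153*(-1/43247) + 43771*(1/12996) = 469/6616791 + 43771/12996 = 32181072665/9554646204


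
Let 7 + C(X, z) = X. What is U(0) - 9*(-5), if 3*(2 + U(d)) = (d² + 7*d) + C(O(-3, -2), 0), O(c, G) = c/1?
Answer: 119/3 ≈ 39.667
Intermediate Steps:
O(c, G) = c (O(c, G) = c*1 = c)
C(X, z) = -7 + X
U(d) = -16/3 + d²/3 + 7*d/3 (U(d) = -2 + ((d² + 7*d) + (-7 - 3))/3 = -2 + ((d² + 7*d) - 10)/3 = -2 + (-10 + d² + 7*d)/3 = -2 + (-10/3 + d²/3 + 7*d/3) = -16/3 + d²/3 + 7*d/3)
U(0) - 9*(-5) = (-16/3 + (⅓)*0² + (7/3)*0) - 9*(-5) = (-16/3 + (⅓)*0 + 0) + 45 = (-16/3 + 0 + 0) + 45 = -16/3 + 45 = 119/3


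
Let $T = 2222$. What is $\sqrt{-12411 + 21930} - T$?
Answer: $-2222 + \sqrt{9519} \approx -2124.4$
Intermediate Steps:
$\sqrt{-12411 + 21930} - T = \sqrt{-12411 + 21930} - 2222 = \sqrt{9519} - 2222 = -2222 + \sqrt{9519}$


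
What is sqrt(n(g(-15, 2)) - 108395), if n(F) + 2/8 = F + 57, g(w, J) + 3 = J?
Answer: I*sqrt(433357)/2 ≈ 329.15*I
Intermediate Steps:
g(w, J) = -3 + J
n(F) = 227/4 + F (n(F) = -1/4 + (F + 57) = -1/4 + (57 + F) = 227/4 + F)
sqrt(n(g(-15, 2)) - 108395) = sqrt((227/4 + (-3 + 2)) - 108395) = sqrt((227/4 - 1) - 108395) = sqrt(223/4 - 108395) = sqrt(-433357/4) = I*sqrt(433357)/2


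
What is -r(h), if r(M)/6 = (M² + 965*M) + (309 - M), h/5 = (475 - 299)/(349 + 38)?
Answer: -750705722/49923 ≈ -15037.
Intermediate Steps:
h = 880/387 (h = 5*((475 - 299)/(349 + 38)) = 5*(176/387) = 880/387 ≈ 2.2739)
r(M) = 1854 + 6*M² + 5784*M (r(M) = 6*((M² + 965*M) + (309 - M)) = 6*(309 + M² + 964*M) = 1854 + 6*M² + 5784*M)
-r(h) = -(1854 + 6*(880/387)² + 5784*(880/387)) = -(1854 + 6*(774400/149769) + 1696640/129) = -(1854 + 1548800/49923 + 1696640/129) = -1*750705722/49923 = -750705722/49923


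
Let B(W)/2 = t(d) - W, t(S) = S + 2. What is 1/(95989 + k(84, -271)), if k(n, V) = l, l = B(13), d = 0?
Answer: 1/95967 ≈ 1.0420e-5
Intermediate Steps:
t(S) = 2 + S
B(W) = 4 - 2*W (B(W) = 2*((2 + 0) - W) = 2*(2 - W) = 4 - 2*W)
l = -22 (l = 4 - 2*13 = 4 - 26 = -22)
k(n, V) = -22
1/(95989 + k(84, -271)) = 1/(95989 - 22) = 1/95967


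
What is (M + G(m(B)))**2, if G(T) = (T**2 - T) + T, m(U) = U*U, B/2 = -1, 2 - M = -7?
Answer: 625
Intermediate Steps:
M = 9 (M = 2 - 1*(-7) = 2 + 7 = 9)
B = -2 (B = 2*(-1) = -2)
m(U) = U**2
G(T) = T**2
(M + G(m(B)))**2 = (9 + ((-2)**2)**2)**2 = (9 + 4**2)**2 = (9 + 16)**2 = 25**2 = 625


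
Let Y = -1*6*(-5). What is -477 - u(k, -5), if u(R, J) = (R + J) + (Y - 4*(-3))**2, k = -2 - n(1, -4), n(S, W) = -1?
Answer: -2235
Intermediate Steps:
Y = 30 (Y = -6*(-5) = 30)
k = -1 (k = -2 - 1*(-1) = -2 + 1 = -1)
u(R, J) = 1764 + J + R (u(R, J) = (R + J) + (30 - 4*(-3))**2 = (J + R) + (30 + 12)**2 = (J + R) + 42**2 = (J + R) + 1764 = 1764 + J + R)
-477 - u(k, -5) = -477 - (1764 - 5 - 1) = -477 - 1*1758 = -477 - 1758 = -2235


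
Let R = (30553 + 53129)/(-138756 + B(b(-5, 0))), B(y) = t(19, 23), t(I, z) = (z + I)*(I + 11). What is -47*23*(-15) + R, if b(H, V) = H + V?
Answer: 371568993/22916 ≈ 16214.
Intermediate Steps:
t(I, z) = (11 + I)*(I + z) (t(I, z) = (I + z)*(11 + I) = (11 + I)*(I + z))
B(y) = 1260 (B(y) = 19² + 11*19 + 11*23 + 19*23 = 361 + 209 + 253 + 437 = 1260)
R = -13947/22916 (R = (30553 + 53129)/(-138756 + 1260) = 83682/(-137496) = 83682*(-1/137496) = -13947/22916 ≈ -0.60861)
-47*23*(-15) + R = -47*23*(-15) - 13947/22916 = -1081*(-15) - 13947/22916 = 16215 - 13947/22916 = 371568993/22916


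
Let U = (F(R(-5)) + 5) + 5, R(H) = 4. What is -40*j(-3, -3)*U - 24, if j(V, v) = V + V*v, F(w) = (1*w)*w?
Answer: -6264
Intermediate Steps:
F(w) = w**2 (F(w) = w*w = w**2)
U = 26 (U = (4**2 + 5) + 5 = (16 + 5) + 5 = 21 + 5 = 26)
-40*j(-3, -3)*U - 24 = -40*(-3*(1 - 3))*26 - 24 = -40*(-3*(-2))*26 - 24 = -240*26 - 24 = -40*156 - 24 = -6240 - 24 = -6264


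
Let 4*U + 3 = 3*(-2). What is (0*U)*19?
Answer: 0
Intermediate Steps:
U = -9/4 (U = -3/4 + (3*(-2))/4 = -3/4 + (1/4)*(-6) = -3/4 - 3/2 = -9/4 ≈ -2.2500)
(0*U)*19 = (0*(-9/4))*19 = 0*19 = 0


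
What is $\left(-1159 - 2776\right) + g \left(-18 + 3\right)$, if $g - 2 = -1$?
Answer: $-3950$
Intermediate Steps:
$g = 1$ ($g = 2 - 1 = 1$)
$\left(-1159 - 2776\right) + g \left(-18 + 3\right) = \left(-1159 - 2776\right) + 1 \left(-18 + 3\right) = -3935 + 1 \left(-15\right) = -3935 - 15 = -3950$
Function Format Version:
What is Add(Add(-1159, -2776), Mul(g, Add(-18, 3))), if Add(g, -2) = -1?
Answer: -3950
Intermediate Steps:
g = 1 (g = Add(2, -1) = 1)
Add(Add(-1159, -2776), Mul(g, Add(-18, 3))) = Add(Add(-1159, -2776), Mul(1, Add(-18, 3))) = Add(-3935, Mul(1, -15)) = Add(-3935, -15) = -3950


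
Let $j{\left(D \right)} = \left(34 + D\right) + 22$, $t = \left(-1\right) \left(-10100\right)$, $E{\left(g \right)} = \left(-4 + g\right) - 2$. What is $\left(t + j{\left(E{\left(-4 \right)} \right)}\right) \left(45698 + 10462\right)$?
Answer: $569799360$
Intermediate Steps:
$E{\left(g \right)} = -6 + g$
$t = 10100$
$j{\left(D \right)} = 56 + D$
$\left(t + j{\left(E{\left(-4 \right)} \right)}\right) \left(45698 + 10462\right) = \left(10100 + \left(56 - 10\right)\right) \left(45698 + 10462\right) = \left(10100 + \left(56 - 10\right)\right) 56160 = \left(10100 + 46\right) 56160 = 10146 \cdot 56160 = 569799360$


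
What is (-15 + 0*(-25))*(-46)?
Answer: 690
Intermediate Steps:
(-15 + 0*(-25))*(-46) = (-15 + 0)*(-46) = -15*(-46) = 690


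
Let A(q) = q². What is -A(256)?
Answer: -65536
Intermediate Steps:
-A(256) = -1*256² = -1*65536 = -65536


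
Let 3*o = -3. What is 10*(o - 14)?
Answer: -150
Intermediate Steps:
o = -1 (o = (⅓)*(-3) = -1)
10*(o - 14) = 10*(-1 - 14) = 10*(-15) = -150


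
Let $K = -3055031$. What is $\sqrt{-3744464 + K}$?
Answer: $i \sqrt{6799495} \approx 2607.6 i$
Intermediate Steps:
$\sqrt{-3744464 + K} = \sqrt{-3744464 - 3055031} = \sqrt{-6799495} = i \sqrt{6799495}$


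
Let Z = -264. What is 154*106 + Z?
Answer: 16060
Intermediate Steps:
154*106 + Z = 154*106 - 264 = 16324 - 264 = 16060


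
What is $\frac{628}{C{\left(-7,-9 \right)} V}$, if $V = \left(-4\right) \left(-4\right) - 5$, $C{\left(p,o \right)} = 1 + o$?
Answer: $- \frac{157}{22} \approx -7.1364$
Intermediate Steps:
$V = 11$ ($V = 16 - 5 = 11$)
$\frac{628}{C{\left(-7,-9 \right)} V} = \frac{628}{\left(1 - 9\right) 11} = \frac{628}{\left(-8\right) 11} = \frac{628}{-88} = 628 \left(- \frac{1}{88}\right) = - \frac{157}{22}$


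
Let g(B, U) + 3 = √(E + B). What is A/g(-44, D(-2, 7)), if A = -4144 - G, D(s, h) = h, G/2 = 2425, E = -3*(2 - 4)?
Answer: 26982/47 + 8994*I*√38/47 ≈ 574.08 + 1179.6*I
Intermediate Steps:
E = 6 (E = -3*(-2) = 6)
G = 4850 (G = 2*2425 = 4850)
A = -8994 (A = -4144 - 1*4850 = -4144 - 4850 = -8994)
g(B, U) = -3 + √(6 + B)
A/g(-44, D(-2, 7)) = -8994/(-3 + √(6 - 44)) = -8994/(-3 + √(-38)) = -8994/(-3 + I*√38)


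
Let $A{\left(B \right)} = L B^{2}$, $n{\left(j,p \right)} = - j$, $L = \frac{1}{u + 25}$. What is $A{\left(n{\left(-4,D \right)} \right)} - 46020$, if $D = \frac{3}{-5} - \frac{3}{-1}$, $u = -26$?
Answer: $-46036$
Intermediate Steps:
$L = -1$ ($L = \frac{1}{-26 + 25} = \frac{1}{-1} = -1$)
$D = \frac{12}{5}$ ($D = 3 \left(- \frac{1}{5}\right) - -3 = - \frac{3}{5} + 3 = \frac{12}{5} \approx 2.4$)
$A{\left(B \right)} = - B^{2}$
$A{\left(n{\left(-4,D \right)} \right)} - 46020 = - \left(\left(-1\right) \left(-4\right)\right)^{2} - 46020 = - 4^{2} - 46020 = \left(-1\right) 16 - 46020 = -16 - 46020 = -46036$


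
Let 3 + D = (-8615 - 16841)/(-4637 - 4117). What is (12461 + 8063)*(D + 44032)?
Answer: 3955542514364/4377 ≈ 9.0371e+8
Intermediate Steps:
D = -403/4377 (D = -3 + (-8615 - 16841)/(-4637 - 4117) = -3 - 25456/(-8754) = -3 - 25456*(-1/8754) = -3 + 12728/4377 = -403/4377 ≈ -0.092072)
(12461 + 8063)*(D + 44032) = (12461 + 8063)*(-403/4377 + 44032) = 20524*(192727661/4377) = 3955542514364/4377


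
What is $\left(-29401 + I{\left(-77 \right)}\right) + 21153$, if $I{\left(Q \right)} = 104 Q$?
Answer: $-16256$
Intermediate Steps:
$\left(-29401 + I{\left(-77 \right)}\right) + 21153 = \left(-29401 + 104 \left(-77\right)\right) + 21153 = \left(-29401 - 8008\right) + 21153 = -37409 + 21153 = -16256$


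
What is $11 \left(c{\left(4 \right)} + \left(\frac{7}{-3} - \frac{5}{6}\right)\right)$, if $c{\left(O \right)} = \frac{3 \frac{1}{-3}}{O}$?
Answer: $- \frac{451}{12} \approx -37.583$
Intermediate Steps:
$c{\left(O \right)} = - \frac{1}{O}$ ($c{\left(O \right)} = \frac{3 \left(- \frac{1}{3}\right)}{O} = - \frac{1}{O}$)
$11 \left(c{\left(4 \right)} + \left(\frac{7}{-3} - \frac{5}{6}\right)\right) = 11 \left(- \frac{1}{4} + \left(\frac{7}{-3} - \frac{5}{6}\right)\right) = 11 \left(\left(-1\right) \frac{1}{4} + \left(7 \left(- \frac{1}{3}\right) - \frac{5}{6}\right)\right) = 11 \left(- \frac{1}{4} - \frac{19}{6}\right) = 11 \left(- \frac{41}{12}\right) = - \frac{451}{12}$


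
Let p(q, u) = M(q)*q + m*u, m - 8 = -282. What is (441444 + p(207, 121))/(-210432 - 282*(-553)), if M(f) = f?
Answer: -451139/54486 ≈ -8.2799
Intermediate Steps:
m = -274 (m = 8 - 282 = -274)
p(q, u) = q² - 274*u (p(q, u) = q*q - 274*u = q² - 274*u)
(441444 + p(207, 121))/(-210432 - 282*(-553)) = (441444 + (207² - 274*121))/(-210432 - 282*(-553)) = (441444 + (42849 - 33154))/(-210432 + 155946) = (441444 + 9695)/(-54486) = 451139*(-1/54486) = -451139/54486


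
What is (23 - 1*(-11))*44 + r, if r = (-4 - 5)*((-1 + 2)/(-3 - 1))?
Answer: 5993/4 ≈ 1498.3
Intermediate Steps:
r = 9/4 (r = -9/(-4) = -9*(-1)/4 = -9*(-¼) = 9/4 ≈ 2.2500)
(23 - 1*(-11))*44 + r = (23 - 1*(-11))*44 + 9/4 = (23 + 11)*44 + 9/4 = 34*44 + 9/4 = 1496 + 9/4 = 5993/4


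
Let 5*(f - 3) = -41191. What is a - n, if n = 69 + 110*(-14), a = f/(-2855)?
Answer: 21039701/14275 ≈ 1473.9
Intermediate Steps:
f = -41176/5 (f = 3 + (1/5)*(-41191) = 3 - 41191/5 = -41176/5 ≈ -8235.2)
a = 41176/14275 (a = -41176/5/(-2855) = -41176/5*(-1/2855) = 41176/14275 ≈ 2.8845)
n = -1471 (n = 69 - 1540 = -1471)
a - n = 41176/14275 - 1*(-1471) = 41176/14275 + 1471 = 21039701/14275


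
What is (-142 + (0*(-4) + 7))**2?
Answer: 18225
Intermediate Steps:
(-142 + (0*(-4) + 7))**2 = (-142 + (0 + 7))**2 = (-142 + 7)**2 = (-135)**2 = 18225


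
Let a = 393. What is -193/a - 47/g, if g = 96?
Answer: -4111/4192 ≈ -0.98068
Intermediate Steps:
-193/a - 47/g = -193/393 - 47/96 = -4111/4192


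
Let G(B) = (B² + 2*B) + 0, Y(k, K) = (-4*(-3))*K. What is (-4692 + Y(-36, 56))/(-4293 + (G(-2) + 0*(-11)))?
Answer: 1340/1431 ≈ 0.93641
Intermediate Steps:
Y(k, K) = 12*K
G(B) = B² + 2*B
(-4692 + Y(-36, 56))/(-4293 + (G(-2) + 0*(-11))) = (-4692 + 12*56)/(-4293 + (-2*(2 - 2) + 0*(-11))) = (-4692 + 672)/(-4293 + (-2*0 + 0)) = -4020/(-4293 + (0 + 0)) = -4020/(-4293 + 0) = -4020/(-4293) = -4020*(-1/4293) = 1340/1431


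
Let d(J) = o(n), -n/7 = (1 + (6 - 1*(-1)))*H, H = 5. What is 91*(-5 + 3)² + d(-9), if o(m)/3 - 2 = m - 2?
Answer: -476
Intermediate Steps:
n = -280 (n = -7*(1 + (6 - 1*(-1)))*5 = -7*(1 + (6 + 1))*5 = -7*(1 + 7)*5 = -56*5 = -7*40 = -280)
o(m) = 3*m (o(m) = 6 + 3*(m - 2) = 6 + 3*(-2 + m) = 6 + (-6 + 3*m) = 3*m)
d(J) = -840 (d(J) = 3*(-280) = -840)
91*(-5 + 3)² + d(-9) = 91*(-5 + 3)² - 840 = 91*(-2)² - 840 = 91*4 - 840 = 364 - 840 = -476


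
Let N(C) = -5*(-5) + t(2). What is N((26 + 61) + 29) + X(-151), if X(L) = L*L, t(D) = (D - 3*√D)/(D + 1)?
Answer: 68480/3 - √2 ≈ 22825.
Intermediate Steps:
t(D) = (D - 3*√D)/(1 + D)
X(L) = L²
N(C) = 77/3 - √2 (N(C) = -5*(-5) + (2 - 3*√2)/(1 + 2) = 25 + (2 - 3*√2)/3 = 25 + (⅔ - √2) = 77/3 - √2)
N((26 + 61) + 29) + X(-151) = (77/3 - √2) + (-151)² = (77/3 - √2) + 22801 = 68480/3 - √2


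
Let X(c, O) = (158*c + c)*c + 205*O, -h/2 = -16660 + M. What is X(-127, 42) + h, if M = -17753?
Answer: 2641947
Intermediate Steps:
h = 68826 (h = -2*(-16660 - 17753) = -2*(-34413) = 68826)
X(c, O) = 159*c**2 + 205*O (X(c, O) = (159*c)*c + 205*O = 159*c**2 + 205*O)
X(-127, 42) + h = (159*(-127)**2 + 205*42) + 68826 = (159*16129 + 8610) + 68826 = (2564511 + 8610) + 68826 = 2573121 + 68826 = 2641947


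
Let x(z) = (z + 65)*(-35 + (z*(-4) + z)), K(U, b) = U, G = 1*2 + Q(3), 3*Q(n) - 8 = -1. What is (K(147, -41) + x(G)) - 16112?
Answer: -19293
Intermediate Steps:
Q(n) = 7/3 (Q(n) = 8/3 + (⅓)*(-1) = 8/3 - ⅓ = 7/3)
G = 13/3 (G = 1*2 + 7/3 = 2 + 7/3 = 13/3 ≈ 4.3333)
x(z) = (-35 - 3*z)*(65 + z) (x(z) = (65 + z)*(-35 + (-4*z + z)) = (65 + z)*(-35 - 3*z) = (-35 - 3*z)*(65 + z))
(K(147, -41) + x(G)) - 16112 = (147 + (-2275 - 230*13/3 - 3*(13/3)²)) - 16112 = (147 + (-2275 - 2990/3 - 3*169/9)) - 16112 = (147 + (-2275 - 2990/3 - 169/3)) - 16112 = (147 - 3328) - 16112 = -3181 - 16112 = -19293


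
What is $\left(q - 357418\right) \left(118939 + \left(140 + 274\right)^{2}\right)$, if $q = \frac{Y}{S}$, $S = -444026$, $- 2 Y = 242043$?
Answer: $- \frac{92153933882747155}{888052} \approx -1.0377 \cdot 10^{11}$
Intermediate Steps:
$Y = - \frac{242043}{2}$ ($Y = \left(- \frac{1}{2}\right) 242043 = - \frac{242043}{2} \approx -1.2102 \cdot 10^{5}$)
$q = \frac{242043}{888052}$ ($q = - \frac{242043}{2 \left(-444026\right)} = \left(- \frac{242043}{2}\right) \left(- \frac{1}{444026}\right) = \frac{242043}{888052} \approx 0.27255$)
$\left(q - 357418\right) \left(118939 + \left(140 + 274\right)^{2}\right) = \left(\frac{242043}{888052} - 357418\right) \left(118939 + \left(140 + 274\right)^{2}\right) = - \frac{317405527693 \left(118939 + 414^{2}\right)}{888052} = - \frac{317405527693 \left(118939 + 171396\right)}{888052} = \left(- \frac{317405527693}{888052}\right) 290335 = - \frac{92153933882747155}{888052}$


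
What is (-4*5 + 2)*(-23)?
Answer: 414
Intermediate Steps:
(-4*5 + 2)*(-23) = (-20 + 2)*(-23) = -18*(-23) = 414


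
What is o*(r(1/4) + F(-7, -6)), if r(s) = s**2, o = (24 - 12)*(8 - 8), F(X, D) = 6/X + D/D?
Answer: 0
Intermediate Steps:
F(X, D) = 1 + 6/X (F(X, D) = 6/X + 1 = 1 + 6/X)
o = 0 (o = 12*0 = 0)
o*(r(1/4) + F(-7, -6)) = 0*((1/4)**2 + (6 - 7)/(-7)) = 0*((1*(1/4))**2 - 1/7*(-1)) = 0*((1/4)**2 + 1/7) = 0*(1/16 + 1/7) = 0*(23/112) = 0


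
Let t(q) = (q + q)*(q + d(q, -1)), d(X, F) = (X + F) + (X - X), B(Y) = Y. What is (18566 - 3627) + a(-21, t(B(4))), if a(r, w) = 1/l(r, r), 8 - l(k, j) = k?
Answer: 433232/29 ≈ 14939.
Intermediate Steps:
l(k, j) = 8 - k
d(X, F) = F + X (d(X, F) = (F + X) + 0 = F + X)
t(q) = 2*q*(-1 + 2*q) (t(q) = (q + q)*(q + (-1 + q)) = (2*q)*(-1 + 2*q) = 2*q*(-1 + 2*q))
a(r, w) = 1/(8 - r)
(18566 - 3627) + a(-21, t(B(4))) = (18566 - 3627) - 1/(-8 - 21) = 14939 - 1/(-29) = 14939 - 1*(-1/29) = 14939 + 1/29 = 433232/29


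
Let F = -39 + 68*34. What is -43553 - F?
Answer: -45826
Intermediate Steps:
F = 2273 (F = -39 + 2312 = 2273)
-43553 - F = -43553 - 1*2273 = -43553 - 2273 = -45826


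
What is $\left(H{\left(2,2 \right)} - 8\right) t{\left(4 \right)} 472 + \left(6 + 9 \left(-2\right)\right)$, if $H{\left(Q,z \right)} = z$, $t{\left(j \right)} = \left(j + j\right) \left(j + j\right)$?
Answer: $-181260$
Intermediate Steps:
$t{\left(j \right)} = 4 j^{2}$ ($t{\left(j \right)} = 2 j 2 j = 4 j^{2}$)
$\left(H{\left(2,2 \right)} - 8\right) t{\left(4 \right)} 472 + \left(6 + 9 \left(-2\right)\right) = \left(2 - 8\right) 4 \cdot 4^{2} \cdot 472 + \left(6 + 9 \left(-2\right)\right) = - 6 \cdot 4 \cdot 16 \cdot 472 + \left(6 - 18\right) = \left(-6\right) 64 \cdot 472 - 12 = \left(-384\right) 472 - 12 = -181248 - 12 = -181260$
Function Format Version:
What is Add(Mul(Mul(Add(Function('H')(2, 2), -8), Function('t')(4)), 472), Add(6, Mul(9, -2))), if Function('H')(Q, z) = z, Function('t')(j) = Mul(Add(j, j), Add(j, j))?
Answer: -181260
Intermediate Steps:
Function('t')(j) = Mul(4, Pow(j, 2)) (Function('t')(j) = Mul(Mul(2, j), Mul(2, j)) = Mul(4, Pow(j, 2)))
Add(Mul(Mul(Add(Function('H')(2, 2), -8), Function('t')(4)), 472), Add(6, Mul(9, -2))) = Add(Mul(Mul(Add(2, -8), Mul(4, Pow(4, 2))), 472), Add(6, Mul(9, -2))) = Add(Mul(Mul(-6, Mul(4, 16)), 472), Add(6, -18)) = Add(Mul(Mul(-6, 64), 472), -12) = Add(Mul(-384, 472), -12) = Add(-181248, -12) = -181260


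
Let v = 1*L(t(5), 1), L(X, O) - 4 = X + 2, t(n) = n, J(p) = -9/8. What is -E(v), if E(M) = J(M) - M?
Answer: 97/8 ≈ 12.125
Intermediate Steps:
J(p) = -9/8 (J(p) = -9*⅛ = -9/8)
L(X, O) = 6 + X (L(X, O) = 4 + (X + 2) = 4 + (2 + X) = 6 + X)
v = 11 (v = 1*(6 + 5) = 1*11 = 11)
E(M) = -9/8 - M
-E(v) = -(-9/8 - 1*11) = -(-9/8 - 11) = -1*(-97/8) = 97/8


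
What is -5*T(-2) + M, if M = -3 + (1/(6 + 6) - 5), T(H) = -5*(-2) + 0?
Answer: -695/12 ≈ -57.917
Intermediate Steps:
T(H) = 10 (T(H) = 10 + 0 = 10)
M = -95/12 (M = -3 + (1/12 - 5) = -3 - 59/12 = -95/12 ≈ -7.9167)
-5*T(-2) + M = -5*10 - 95/12 = -50 - 95/12 = -695/12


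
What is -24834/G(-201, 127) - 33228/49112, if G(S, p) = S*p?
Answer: 30953021/104473502 ≈ 0.29628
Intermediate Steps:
-24834/G(-201, 127) - 33228/49112 = -24834/((-201*127)) - 33228/49112 = -24834/(-25527) - 33228*1/49112 = -24834*(-1/25527) - 8307/12278 = 8278/8509 - 8307/12278 = 30953021/104473502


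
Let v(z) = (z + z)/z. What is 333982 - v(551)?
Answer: 333980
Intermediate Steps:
v(z) = 2 (v(z) = (2*z)/z = 2)
333982 - v(551) = 333982 - 1*2 = 333982 - 2 = 333980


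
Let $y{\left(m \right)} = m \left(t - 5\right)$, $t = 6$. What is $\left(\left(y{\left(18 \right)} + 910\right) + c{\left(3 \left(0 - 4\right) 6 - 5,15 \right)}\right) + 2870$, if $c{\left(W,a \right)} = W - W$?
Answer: $3798$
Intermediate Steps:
$y{\left(m \right)} = m$ ($y{\left(m \right)} = m \left(6 - 5\right) = m 1 = m$)
$c{\left(W,a \right)} = 0$
$\left(\left(y{\left(18 \right)} + 910\right) + c{\left(3 \left(0 - 4\right) 6 - 5,15 \right)}\right) + 2870 = \left(\left(18 + 910\right) + 0\right) + 2870 = \left(928 + 0\right) + 2870 = 928 + 2870 = 3798$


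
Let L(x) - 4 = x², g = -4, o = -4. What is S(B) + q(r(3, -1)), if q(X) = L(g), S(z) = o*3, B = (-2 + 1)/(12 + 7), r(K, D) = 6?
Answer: 8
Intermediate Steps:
B = -1/19 ≈ -0.052632
S(z) = -12 (S(z) = -4*3 = -12)
L(x) = 4 + x²
q(X) = 20 (q(X) = 4 + (-4)² = 4 + 16 = 20)
S(B) + q(r(3, -1)) = -12 + 20 = 8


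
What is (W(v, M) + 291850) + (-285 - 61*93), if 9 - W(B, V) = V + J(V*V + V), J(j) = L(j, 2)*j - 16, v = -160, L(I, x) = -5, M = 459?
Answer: 1341158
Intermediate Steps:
J(j) = -16 - 5*j (J(j) = -5*j - 16 = -16 - 5*j)
W(B, V) = 25 + 4*V + 5*V² (W(B, V) = 9 - (V + (-16 - 5*(V*V + V))) = 9 - (V + (-16 - 5*(V² + V))) = 9 - (V + (-16 - 5*(V + V²))) = 9 - (V + (-16 + (-5*V - 5*V²))) = 9 - (V + (-16 - 5*V - 5*V²)) = 9 - (-16 - 5*V² - 4*V) = 9 + (16 + 4*V + 5*V²) = 25 + 4*V + 5*V²)
(W(v, M) + 291850) + (-285 - 61*93) = ((25 - 1*459 + 5*459*(1 + 459)) + 291850) + (-285 - 61*93) = ((25 - 459 + 5*459*460) + 291850) + (-285 - 5673) = ((25 - 459 + 1055700) + 291850) - 5958 = (1055266 + 291850) - 5958 = 1347116 - 5958 = 1341158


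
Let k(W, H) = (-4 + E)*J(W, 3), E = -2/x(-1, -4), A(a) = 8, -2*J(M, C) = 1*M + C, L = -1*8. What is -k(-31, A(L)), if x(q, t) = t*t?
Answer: 231/4 ≈ 57.750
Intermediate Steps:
L = -8
J(M, C) = -C/2 - M/2 (J(M, C) = -(1*M + C)/2 = -(M + C)/2 = -(C + M)/2 = -C/2 - M/2)
x(q, t) = t**2
E = -1/8 (E = -2/((-4)**2) = -2/16 = -2*1/16 = -1/8 ≈ -0.12500)
k(W, H) = 99/16 + 33*W/16 (k(W, H) = (-4 - 1/8)*(-1/2*3 - W/2) = -33*(-3/2 - W/2)/8 = 99/16 + 33*W/16)
-k(-31, A(L)) = -(99/16 + (33/16)*(-31)) = -(99/16 - 1023/16) = -1*(-231/4) = 231/4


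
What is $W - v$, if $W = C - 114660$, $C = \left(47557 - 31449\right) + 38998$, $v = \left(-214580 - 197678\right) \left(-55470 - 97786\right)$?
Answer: $-63181071602$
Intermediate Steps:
$v = 63181012048$ ($v = \left(-412258\right) \left(-153256\right) = 63181012048$)
$C = 55106$ ($C = 16108 + 38998 = 55106$)
$W = -59554$ ($W = 55106 - 114660 = -59554$)
$W - v = -59554 - 63181012048 = -63181071602$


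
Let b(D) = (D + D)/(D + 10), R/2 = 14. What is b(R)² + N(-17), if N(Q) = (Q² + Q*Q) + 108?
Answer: 248430/361 ≈ 688.17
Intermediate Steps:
N(Q) = 108 + 2*Q² (N(Q) = (Q² + Q²) + 108 = 2*Q² + 108 = 108 + 2*Q²)
R = 28 (R = 2*14 = 28)
b(D) = 2*D/(10 + D) (b(D) = (2*D)/(10 + D) = 2*D/(10 + D))
b(R)² + N(-17) = (2*28/(10 + 28))² + (108 + 2*(-17)²) = (2*28/38)² + (108 + 2*289) = (2*28*(1/38))² + (108 + 578) = (28/19)² + 686 = 784/361 + 686 = 248430/361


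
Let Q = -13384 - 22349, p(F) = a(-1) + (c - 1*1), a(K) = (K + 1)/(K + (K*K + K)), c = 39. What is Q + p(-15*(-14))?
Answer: -35695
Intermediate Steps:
a(K) = (1 + K)/(K**2 + 2*K) (a(K) = (1 + K)/(K + (K**2 + K)) = (1 + K)/(K + (K + K**2)) = (1 + K)/(K**2 + 2*K))
p(F) = 38 (p(F) = (1 - 1)/((-1)*(2 - 1)) + (39 - 1*1) = -1*0/1 + (39 - 1) = -1*1*0 + 38 = 0 + 38 = 38)
Q = -35733
Q + p(-15*(-14)) = -35733 + 38 = -35695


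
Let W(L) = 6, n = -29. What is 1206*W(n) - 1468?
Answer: 5768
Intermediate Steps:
1206*W(n) - 1468 = 1206*6 - 1468 = 7236 - 1468 = 5768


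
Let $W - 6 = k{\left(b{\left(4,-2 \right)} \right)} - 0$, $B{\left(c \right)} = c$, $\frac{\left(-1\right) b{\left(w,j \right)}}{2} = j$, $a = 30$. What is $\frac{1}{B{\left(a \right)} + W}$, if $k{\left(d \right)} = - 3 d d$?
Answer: $- \frac{1}{12} \approx -0.083333$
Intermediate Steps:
$b{\left(w,j \right)} = - 2 j$
$k{\left(d \right)} = - 3 d^{2}$
$W = -42$ ($W = 6 - 3 \left(\left(-2\right) \left(-2\right)\right)^{2} = 6 + \left(- 3 \cdot 4^{2} + 0\right) = 6 + \left(\left(-3\right) 16 + 0\right) = 6 + \left(-48 + 0\right) = 6 - 48 = -42$)
$\frac{1}{B{\left(a \right)} + W} = \frac{1}{30 - 42} = \frac{1}{-12} = - \frac{1}{12}$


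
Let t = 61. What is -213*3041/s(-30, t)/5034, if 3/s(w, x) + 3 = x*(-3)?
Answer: 6693241/839 ≈ 7977.6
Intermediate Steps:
s(w, x) = 3/(-3 - 3*x) (s(w, x) = 3/(-3 + x*(-3)) = 3/(-3 - 3*x))
-213*3041/s(-30, t)/5034 = -213*3041/((-1/(1 + 61)))/5034 = -213*3041/((-1/62))/5034 = -213*3041/((-1*1/62))/5034 = -213*3041/(-1/62)/5034 = -213*3041*(-62)/5034 = -(-40159446)/5034 = -213*(-94271/2517) = 6693241/839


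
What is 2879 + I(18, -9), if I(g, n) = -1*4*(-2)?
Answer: 2887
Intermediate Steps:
I(g, n) = 8 (I(g, n) = -4*(-2) = 8)
2879 + I(18, -9) = 2879 + 8 = 2887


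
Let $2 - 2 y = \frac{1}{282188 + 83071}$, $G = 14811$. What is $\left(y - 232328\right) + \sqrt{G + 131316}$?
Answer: $- \frac{169719055387}{730518} + \sqrt{146127} \approx -2.3194 \cdot 10^{5}$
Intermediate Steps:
$y = \frac{730517}{730518}$ ($y = 1 - \frac{1}{2 \left(282188 + 83071\right)} = 1 - \frac{1}{2 \cdot 365259} = 1 - \frac{1}{730518} = \frac{730517}{730518} \approx 1.0$)
$\left(y - 232328\right) + \sqrt{G + 131316} = \left(\frac{730517}{730518} - 232328\right) + \sqrt{14811 + 131316} = - \frac{169719055387}{730518} + \sqrt{146127}$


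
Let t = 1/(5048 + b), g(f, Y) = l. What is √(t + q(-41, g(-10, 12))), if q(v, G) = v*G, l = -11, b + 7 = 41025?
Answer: √957056482622/46066 ≈ 21.237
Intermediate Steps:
b = 41018 (b = -7 + 41025 = 41018)
g(f, Y) = -11
q(v, G) = G*v
t = 1/46066 (t = 1/(5048 + 41018) = 1/46066 ≈ 2.1708e-5)
√(t + q(-41, g(-10, 12))) = √(1/46066 - 11*(-41)) = √(1/46066 + 451) = √(20775767/46066) = √957056482622/46066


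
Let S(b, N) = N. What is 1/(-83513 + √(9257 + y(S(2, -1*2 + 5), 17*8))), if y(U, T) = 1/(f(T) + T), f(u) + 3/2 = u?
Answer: -45180533/3773156844390 - √2709349099/3773156844390 ≈ -1.1988e-5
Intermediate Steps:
f(u) = -3/2 + u
y(U, T) = 1/(-3/2 + 2*T) (y(U, T) = 1/((-3/2 + T) + T) = 1/(-3/2 + 2*T))
1/(-83513 + √(9257 + y(S(2, -1*2 + 5), 17*8))) = 1/(-83513 + √(9257 + 2/(-3 + 4*(17*8)))) = 1/(-83513 + √(9257 + 2/(-3 + 4*136))) = 1/(-83513 + √(9257 + 2/(-3 + 544))) = 1/(-83513 + √(9257 + 2/541)) = 1/(-83513 + √(5008039/541)) = 1/(-83513 + √2709349099/541)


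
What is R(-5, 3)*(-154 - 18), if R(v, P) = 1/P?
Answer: -172/3 ≈ -57.333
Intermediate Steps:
R(-5, 3)*(-154 - 18) = (-154 - 18)/3 = (⅓)*(-172) = -172/3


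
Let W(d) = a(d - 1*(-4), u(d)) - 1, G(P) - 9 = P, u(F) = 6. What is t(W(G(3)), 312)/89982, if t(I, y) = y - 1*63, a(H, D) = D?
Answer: 83/29994 ≈ 0.0027672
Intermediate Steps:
G(P) = 9 + P
W(d) = 5 (W(d) = 6 - 1 = 5)
t(I, y) = -63 + y (t(I, y) = y - 63 = -63 + y)
t(W(G(3)), 312)/89982 = (-63 + 312)/89982 = 249*(1/89982) = 83/29994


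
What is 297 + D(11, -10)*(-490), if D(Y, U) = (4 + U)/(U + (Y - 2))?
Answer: -2643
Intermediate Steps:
D(Y, U) = (4 + U)/(-2 + U + Y) (D(Y, U) = (4 + U)/(U + (-2 + Y)) = (4 + U)/(-2 + U + Y))
297 + D(11, -10)*(-490) = 297 + ((4 - 10)/(-2 - 10 + 11))*(-490) = 297 + (-6/(-1))*(-490) = 297 - 1*(-6)*(-490) = 297 + 6*(-490) = 297 - 2940 = -2643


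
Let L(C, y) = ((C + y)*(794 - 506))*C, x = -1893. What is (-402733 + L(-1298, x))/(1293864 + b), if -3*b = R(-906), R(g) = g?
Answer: 1192469651/1294166 ≈ 921.42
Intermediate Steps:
L(C, y) = C*(288*C + 288*y) (L(C, y) = ((C + y)*288)*C = (288*C + 288*y)*C = C*(288*C + 288*y))
b = 302 (b = -1/3*(-906) = 302)
(-402733 + L(-1298, x))/(1293864 + b) = (-402733 + 288*(-1298)*(-1298 - 1893))/(1293864 + 302) = (-402733 + 288*(-1298)*(-3191))/1294166 = (-402733 + 1192872384)*(1/1294166) = 1192469651*(1/1294166) = 1192469651/1294166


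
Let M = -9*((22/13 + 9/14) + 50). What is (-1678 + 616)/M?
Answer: 21476/9525 ≈ 2.2547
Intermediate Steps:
M = -85725/182 (M = -9*((22*(1/13) + 9*(1/14)) + 50) = -9*((22/13 + 9/14) + 50) = -9*(425/182 + 50) = -9*9525/182 = -85725/182 ≈ -471.02)
(-1678 + 616)/M = (-1678 + 616)/(-85725/182) = -1062*(-182/85725) = 21476/9525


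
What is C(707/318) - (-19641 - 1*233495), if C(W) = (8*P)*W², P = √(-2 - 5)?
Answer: 253136 + 999698*I*√7/25281 ≈ 2.5314e+5 + 104.62*I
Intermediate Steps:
P = I*√7 (P = √(-7) = I*√7 ≈ 2.6458*I)
C(W) = 8*I*√7*W² (C(W) = (8*(I*√7))*W² = (8*I*√7)*W² = 8*I*√7*W²)
C(707/318) - (-19641 - 1*233495) = 8*I*√7*(707/318)² - (-19641 - 1*233495) = 8*I*√7*(707*(1/318))² - (-19641 - 233495) = 8*I*√7*(707/318)² - 1*(-253136) = 8*I*√7*(499849/101124) + 253136 = 999698*I*√7/25281 + 253136 = 253136 + 999698*I*√7/25281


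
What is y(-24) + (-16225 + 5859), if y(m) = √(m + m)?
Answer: -10366 + 4*I*√3 ≈ -10366.0 + 6.9282*I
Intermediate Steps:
y(m) = √2*√m (y(m) = √(2*m) = √2*√m)
y(-24) + (-16225 + 5859) = √2*√(-24) + (-16225 + 5859) = √2*(2*I*√6) - 10366 = 4*I*√3 - 10366 = -10366 + 4*I*√3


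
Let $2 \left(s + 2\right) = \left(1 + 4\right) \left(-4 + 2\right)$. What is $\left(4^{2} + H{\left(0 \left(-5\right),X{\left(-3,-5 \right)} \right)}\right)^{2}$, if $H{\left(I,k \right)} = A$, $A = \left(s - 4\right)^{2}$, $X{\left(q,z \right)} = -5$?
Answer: $18769$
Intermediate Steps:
$s = -7$ ($s = -2 + \frac{\left(1 + 4\right) \left(-4 + 2\right)}{2} = -2 + \frac{5 \left(-2\right)}{2} = -2 + \frac{1}{2} \left(-10\right) = -2 - 5 = -7$)
$A = 121$ ($A = \left(-7 - 4\right)^{2} = \left(-11\right)^{2} = 121$)
$H{\left(I,k \right)} = 121$
$\left(4^{2} + H{\left(0 \left(-5\right),X{\left(-3,-5 \right)} \right)}\right)^{2} = \left(4^{2} + 121\right)^{2} = \left(16 + 121\right)^{2} = 137^{2} = 18769$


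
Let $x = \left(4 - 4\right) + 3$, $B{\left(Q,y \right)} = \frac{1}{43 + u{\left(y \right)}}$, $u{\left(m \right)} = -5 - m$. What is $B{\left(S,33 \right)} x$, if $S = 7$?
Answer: $\frac{3}{5} \approx 0.6$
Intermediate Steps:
$B{\left(Q,y \right)} = \frac{1}{38 - y}$ ($B{\left(Q,y \right)} = \frac{1}{43 - \left(5 + y\right)} = \frac{1}{38 - y}$)
$x = 3$ ($x = 0 + 3 = 3$)
$B{\left(S,33 \right)} x = - \frac{1}{-38 + 33} \cdot 3 = - \frac{1}{-5} \cdot 3 = \left(-1\right) \left(- \frac{1}{5}\right) 3 = \frac{1}{5} \cdot 3 = \frac{3}{5}$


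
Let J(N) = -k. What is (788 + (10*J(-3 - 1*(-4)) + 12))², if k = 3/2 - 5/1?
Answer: 697225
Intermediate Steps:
k = -7/2 (k = 3*(½) - 5*1 = 3/2 - 5 = -7/2 ≈ -3.5000)
J(N) = 7/2 (J(N) = -1*(-7/2) = 7/2)
(788 + (10*J(-3 - 1*(-4)) + 12))² = (788 + (10*(7/2) + 12))² = (788 + (35 + 12))² = (788 + 47)² = 835² = 697225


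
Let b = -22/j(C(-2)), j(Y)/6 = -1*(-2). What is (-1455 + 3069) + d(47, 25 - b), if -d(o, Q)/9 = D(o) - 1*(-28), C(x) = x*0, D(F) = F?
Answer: 939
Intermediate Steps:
C(x) = 0
j(Y) = 12 (j(Y) = 6*(-1*(-2)) = 6*2 = 12)
b = -11/6 (b = -22/12 = -22*1/12 = -11/6 ≈ -1.8333)
d(o, Q) = -252 - 9*o (d(o, Q) = -9*(o - 1*(-28)) = -9*(o + 28) = -9*(28 + o) = -252 - 9*o)
(-1455 + 3069) + d(47, 25 - b) = (-1455 + 3069) + (-252 - 9*47) = 1614 + (-252 - 423) = 1614 - 675 = 939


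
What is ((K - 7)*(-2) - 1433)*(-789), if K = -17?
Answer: 1092765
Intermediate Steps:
((K - 7)*(-2) - 1433)*(-789) = ((-17 - 7)*(-2) - 1433)*(-789) = (-24*(-2) - 1433)*(-789) = (48 - 1433)*(-789) = -1385*(-789) = 1092765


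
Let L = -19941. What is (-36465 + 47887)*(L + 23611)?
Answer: 41918740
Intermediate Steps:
(-36465 + 47887)*(L + 23611) = (-36465 + 47887)*(-19941 + 23611) = 11422*3670 = 41918740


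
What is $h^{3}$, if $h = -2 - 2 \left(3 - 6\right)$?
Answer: $64$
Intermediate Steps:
$h = 4$ ($h = -2 - 2 \left(3 - 6\right) = -2 - -6 = -2 + 6 = 4$)
$h^{3} = 4^{3} = 64$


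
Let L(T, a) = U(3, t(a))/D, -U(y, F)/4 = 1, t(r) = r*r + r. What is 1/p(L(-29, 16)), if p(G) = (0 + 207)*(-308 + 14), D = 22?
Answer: -1/60858 ≈ -1.6432e-5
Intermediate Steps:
t(r) = r + r² (t(r) = r² + r = r + r²)
U(y, F) = -4 (U(y, F) = -4*1 = -4)
L(T, a) = -2/11 (L(T, a) = -4/22 = -4*1/22 = -2/11)
p(G) = -60858 (p(G) = 207*(-294) = -60858)
1/p(L(-29, 16)) = 1/(-60858) = -1/60858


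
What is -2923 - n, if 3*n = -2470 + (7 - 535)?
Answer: -5771/3 ≈ -1923.7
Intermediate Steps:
n = -2998/3 (n = (-2470 + (7 - 535))/3 = (-2470 - 528)/3 = (⅓)*(-2998) = -2998/3 ≈ -999.33)
-2923 - n = -2923 - 1*(-2998/3) = -2923 + 2998/3 = -5771/3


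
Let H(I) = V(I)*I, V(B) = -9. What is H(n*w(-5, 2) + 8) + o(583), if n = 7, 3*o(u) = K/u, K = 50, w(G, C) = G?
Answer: 425057/1749 ≈ 243.03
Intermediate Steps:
o(u) = 50/(3*u) (o(u) = (50/u)/3 = 50/(3*u))
H(I) = -9*I
H(n*w(-5, 2) + 8) + o(583) = -9*(7*(-5) + 8) + (50/3)/583 = -9*(-35 + 8) + (50/3)*(1/583) = -9*(-27) + 50/1749 = 243 + 50/1749 = 425057/1749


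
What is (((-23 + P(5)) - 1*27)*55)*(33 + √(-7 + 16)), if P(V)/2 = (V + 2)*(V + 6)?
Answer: 205920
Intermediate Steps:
P(V) = 2*(2 + V)*(6 + V) (P(V) = 2*((V + 2)*(V + 6)) = 2*((2 + V)*(6 + V)) = 2*(2 + V)*(6 + V))
(((-23 + P(5)) - 1*27)*55)*(33 + √(-7 + 16)) = (((-23 + (24 + 2*5² + 16*5)) - 1*27)*55)*(33 + √(-7 + 16)) = (((-23 + (24 + 2*25 + 80)) - 27)*55)*(33 + √9) = (((-23 + (24 + 50 + 80)) - 27)*55)*(33 + 3) = (((-23 + 154) - 27)*55)*36 = ((131 - 27)*55)*36 = (104*55)*36 = 5720*36 = 205920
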